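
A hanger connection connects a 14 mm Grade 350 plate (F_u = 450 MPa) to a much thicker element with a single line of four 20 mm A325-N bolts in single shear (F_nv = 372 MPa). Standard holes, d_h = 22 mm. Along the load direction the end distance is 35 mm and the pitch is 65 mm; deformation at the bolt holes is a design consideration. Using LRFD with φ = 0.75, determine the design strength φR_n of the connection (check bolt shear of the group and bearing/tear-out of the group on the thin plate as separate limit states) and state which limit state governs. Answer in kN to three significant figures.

Bolt shear: A_b = π·20²/4 = 314.2 mm²; R_n = 372 × 314.2 × 4 × 1 / 1000 = 467.5 kN → 0.75 × 467.5 = 351 kN.
Bearing (1.2 l_c t F_u ≤ 2.4 d t F_u): upper limit = 2.4·20·14·450 / 1000 = 302.4 kN.
  Edge l_c = 35 − 22/2 = 24 → r_n = 181.4 kN; interior l_c = 65 − 22 = 43 → r_n = 302.4 kN.
  R_n,bearing = 1·181.4 + 3·302.4 = 1089 kN → 0.75 × 1089 = 816 kN.
Bolt shear governs: 351 kN.

351 kN (bolt shear governs)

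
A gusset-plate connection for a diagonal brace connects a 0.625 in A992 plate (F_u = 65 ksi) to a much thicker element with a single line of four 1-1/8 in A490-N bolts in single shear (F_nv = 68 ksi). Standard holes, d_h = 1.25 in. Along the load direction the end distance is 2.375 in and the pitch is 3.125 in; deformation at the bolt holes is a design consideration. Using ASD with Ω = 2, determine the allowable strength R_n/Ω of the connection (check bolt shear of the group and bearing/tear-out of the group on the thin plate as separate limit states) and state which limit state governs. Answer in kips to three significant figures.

Bolt shear: A_b = π·1.125²/4 = 0.994 in²; R_n = 68 × 0.994 × 4 × 1 = 270.4 kips → 270.4 / 2 = 135 kips.
Bearing (1.2 l_c t F_u ≤ 2.4 d t F_u): upper limit = 2.4·1.125·0.625·65 = 109.7 kips.
  Edge l_c = 2.375 − 1.25/2 = 1.75 → r_n = 85.31 kips; interior l_c = 3.125 − 1.25 = 1.875 → r_n = 91.41 kips.
  R_n,bearing = 1·85.31 + 3·91.41 = 359.5 kips → 359.5 / 2 = 180 kips.
Bolt shear governs: 135 kips.

135 kips (bolt shear governs)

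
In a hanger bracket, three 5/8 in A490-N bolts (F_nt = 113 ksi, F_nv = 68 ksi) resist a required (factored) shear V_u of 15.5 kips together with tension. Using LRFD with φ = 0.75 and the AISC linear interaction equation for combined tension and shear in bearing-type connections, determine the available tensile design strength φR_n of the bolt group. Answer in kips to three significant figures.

A_b = π·0.625²/4 = 0.3068 in²; f_rv = 15.5 / (3 × 0.3068) = 16.84 ksi.
F'_nt = 1.3 F_nt − (F_nt / φF_nv) f_rv = 1.3·113 − (113/(0.75·68))·16.84 = 109.6 ksi, capped at F_nt → F'_nt = 109.6 ksi.
R_n = F'_nt · A_b · n = 109.6 × 0.3068 × 3 = 100.9 kips.
Design strength φR_n = 0.75 × 100.9 = 75.6 kips.

75.6 kips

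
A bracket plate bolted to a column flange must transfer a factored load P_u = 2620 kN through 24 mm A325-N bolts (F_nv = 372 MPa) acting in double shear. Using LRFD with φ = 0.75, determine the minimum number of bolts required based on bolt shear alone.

A_b = π·24²/4 = 452.4 mm².
Per-bolt design strength φR_n = 0.75 × 372 × 452.4 × 2 / 1000 = 252.4 kN.
n ≥ 2620 / 252.4 = 10.38 → use 11 bolts.

11 bolts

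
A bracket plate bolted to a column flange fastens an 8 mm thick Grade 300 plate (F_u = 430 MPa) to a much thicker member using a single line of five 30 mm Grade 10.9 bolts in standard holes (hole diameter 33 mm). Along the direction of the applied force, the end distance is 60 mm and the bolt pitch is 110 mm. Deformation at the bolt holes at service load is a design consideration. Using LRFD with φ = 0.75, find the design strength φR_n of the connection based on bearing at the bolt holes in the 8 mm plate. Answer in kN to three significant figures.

Per bolt r_n = 1.2 l_c t F_u ≤ 2.4 d t F_u; upper limit = 2.4 × 30 × 8 × 430 / 1000 = 247.7 kN.
Edge bolt: l_c = 60 − 33/2 = 43.5 mm → 1.2 × 43.5 × 8 × 430 / 1000 = 179.6 → r_n = 179.6 kN.
Interior bolts: l_c = 110 − 33 = 77 mm → 1.2 × 77 × 8 × 430 / 1000 = 317.9 → r_n = 247.7 kN.
R_n = 1 × 179.6 + 4 × 247.7 = 1170 kN.
Design strength φR_n = 0.75 × 1170 = 878 kN.

878 kN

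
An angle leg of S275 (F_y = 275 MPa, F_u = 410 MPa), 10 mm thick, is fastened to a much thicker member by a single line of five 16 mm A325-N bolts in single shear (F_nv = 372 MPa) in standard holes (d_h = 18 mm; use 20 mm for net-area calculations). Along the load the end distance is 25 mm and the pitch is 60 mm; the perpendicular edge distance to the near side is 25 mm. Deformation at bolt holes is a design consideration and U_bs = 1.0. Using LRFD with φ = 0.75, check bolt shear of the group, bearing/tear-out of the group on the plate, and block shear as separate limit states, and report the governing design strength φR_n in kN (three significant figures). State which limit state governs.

280 kN (bolt shear governs)

Bolt shear: A_b = π·16²/4 = 201.1 mm²; R_n = 372 × 201.1 × 5 × 1 / 1000 = 374 kN → 0.75 × 374 = 280 kN.
Bearing: edge l_c = 16, r_n = 78.72 kN; interior l_c = 42, r_n = 157.4 kN; R_n = 78.72 + 4·157.4 = 708.5 kN → 531 kN.
Block shear: A_gv = 2650, A_nv = 1750, A_nt = 150 mm²; R_n = min(0.6F_uA_nv, 0.6F_yA_gv) + U_bs·F_u·A_nt = 492 kN → 369 kN.
Bolt shear governs: 280 kN.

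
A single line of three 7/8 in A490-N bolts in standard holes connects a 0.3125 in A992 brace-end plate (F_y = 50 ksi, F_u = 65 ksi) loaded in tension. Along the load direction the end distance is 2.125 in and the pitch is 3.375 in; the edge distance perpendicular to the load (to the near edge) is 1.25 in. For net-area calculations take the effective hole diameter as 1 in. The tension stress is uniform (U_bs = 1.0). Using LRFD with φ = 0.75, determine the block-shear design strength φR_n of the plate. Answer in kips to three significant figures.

Shear plane L_v = 2.125 + 2·3.375 = 8.875 in; A_gv = 8.875 × 0.3125 = 2.773 in².
A_nv = (8.875 − 2.5·1) × 0.3125 = 1.992 in².
A_nt = (1.25 − 0.5·1) × 0.3125 = 0.2344 in².
0.6 F_u A_nv = 77.7 kips; 0.6 F_y A_gv = 83.2 kips → shear rupture governs the shear term.
R_n = 77.7 + 1.0 × 65 × 0.2344 = 92.93 kips.
Design strength φR_n = 0.75 × 92.93 = 69.7 kips.

69.7 kips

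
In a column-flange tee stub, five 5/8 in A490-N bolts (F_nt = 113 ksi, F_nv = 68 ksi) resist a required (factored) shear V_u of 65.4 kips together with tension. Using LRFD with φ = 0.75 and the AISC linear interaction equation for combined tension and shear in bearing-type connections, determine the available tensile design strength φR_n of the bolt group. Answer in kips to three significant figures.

60.3 kips

A_b = π·0.625²/4 = 0.3068 in²; f_rv = 65.4 / (5 × 0.3068) = 42.63 ksi.
F'_nt = 1.3 F_nt − (F_nt / φF_nv) f_rv = 1.3·113 − (113/(0.75·68))·42.63 = 52.44 ksi, capped at F_nt → F'_nt = 52.44 ksi.
R_n = F'_nt · A_b · n = 52.44 × 0.3068 × 5 = 80.44 kips.
Design strength φR_n = 0.75 × 80.44 = 60.3 kips.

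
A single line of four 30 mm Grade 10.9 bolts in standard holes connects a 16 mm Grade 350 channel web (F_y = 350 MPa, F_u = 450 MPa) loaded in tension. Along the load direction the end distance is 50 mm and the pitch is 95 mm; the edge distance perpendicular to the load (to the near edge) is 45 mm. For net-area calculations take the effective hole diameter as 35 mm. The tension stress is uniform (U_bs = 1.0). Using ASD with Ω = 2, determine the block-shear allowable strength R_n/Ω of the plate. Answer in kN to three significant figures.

558 kN

Shear plane L_v = 50 + 3·95 = 335 mm; A_gv = 335 × 16 = 5360 mm².
A_nv = (335 − 3.5·35) × 16 = 3400 mm².
A_nt = (45 − 0.5·35) × 16 = 440 mm².
0.6 F_u A_nv = 918 kN; 0.6 F_y A_gv = 1126 kN → shear rupture governs the shear term.
R_n = 918 + 1.0 × 450 × 440 / 1000 = 1116 kN.
Allowable strength R_n/Ω = 1116 / 2 = 558 kN.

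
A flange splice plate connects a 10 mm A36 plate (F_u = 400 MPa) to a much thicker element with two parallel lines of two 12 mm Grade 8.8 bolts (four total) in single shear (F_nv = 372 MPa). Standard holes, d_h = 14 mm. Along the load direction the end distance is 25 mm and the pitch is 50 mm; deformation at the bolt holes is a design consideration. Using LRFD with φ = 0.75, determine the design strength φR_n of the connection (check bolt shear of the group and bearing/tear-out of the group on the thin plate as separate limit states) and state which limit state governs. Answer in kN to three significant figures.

126 kN (bolt shear governs)

Bolt shear: A_b = π·12²/4 = 113.1 mm²; R_n = 372 × 113.1 × 4 × 1 / 1000 = 168.3 kN → 0.75 × 168.3 = 126 kN.
Bearing (1.2 l_c t F_u ≤ 2.4 d t F_u): upper limit = 2.4·12·10·400 / 1000 = 115.2 kN.
  Edge l_c = 25 − 14/2 = 18 → r_n = 86.4 kN; interior l_c = 50 − 14 = 36 → r_n = 115.2 kN.
  R_n,bearing = 2·86.4 + 2·115.2 = 403.2 kN → 0.75 × 403.2 = 302 kN.
Bolt shear governs: 126 kN.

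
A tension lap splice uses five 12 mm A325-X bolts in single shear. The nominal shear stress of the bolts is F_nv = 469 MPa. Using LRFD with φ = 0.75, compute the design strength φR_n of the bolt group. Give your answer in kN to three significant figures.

A_b = π × 12² / 4 = 113.1 mm².
R_n = F_nv · A_b · n · n_s = 469 × 113.1 × 5 × 1 / 1000 = 265.2 kN.
Design strength φR_n = 0.75 × 265.2 = 199 kN.

199 kN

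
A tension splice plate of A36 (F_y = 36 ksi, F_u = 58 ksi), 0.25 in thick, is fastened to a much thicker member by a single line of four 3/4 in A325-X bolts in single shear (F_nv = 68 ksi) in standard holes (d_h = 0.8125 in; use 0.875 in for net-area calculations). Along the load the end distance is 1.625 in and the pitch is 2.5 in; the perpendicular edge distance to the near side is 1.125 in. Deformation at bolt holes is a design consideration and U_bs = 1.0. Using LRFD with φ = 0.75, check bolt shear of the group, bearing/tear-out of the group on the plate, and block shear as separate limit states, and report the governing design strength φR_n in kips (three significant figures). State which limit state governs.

44.4 kips (block shear governs)

Bolt shear: A_b = π·0.75²/4 = 0.4418 in²; R_n = 68 × 0.4418 × 4 × 1 = 120.2 kips → 0.75 × 120.2 = 90.1 kips.
Bearing: edge l_c = 1.219, r_n = 21.21 kips; interior l_c = 1.688, r_n = 26.1 kips; R_n = 21.21 + 3·26.1 = 99.51 kips → 74.6 kips.
Block shear: A_gv = 2.281, A_nv = 1.516, A_nt = 0.1719 in²; R_n = min(0.6F_uA_nv, 0.6F_yA_gv) + U_bs·F_u·A_nt = 59.24 kips → 44.4 kips.
Block shear governs: 44.4 kips.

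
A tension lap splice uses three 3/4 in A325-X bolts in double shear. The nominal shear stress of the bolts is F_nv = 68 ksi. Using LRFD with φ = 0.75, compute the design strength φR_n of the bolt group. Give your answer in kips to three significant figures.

A_b = π × 0.75² / 4 = 0.4418 in².
R_n = F_nv · A_b · n · n_s = 68 × 0.4418 × 3 × 2 = 180.2 kips.
Design strength φR_n = 0.75 × 180.2 = 135 kips.

135 kips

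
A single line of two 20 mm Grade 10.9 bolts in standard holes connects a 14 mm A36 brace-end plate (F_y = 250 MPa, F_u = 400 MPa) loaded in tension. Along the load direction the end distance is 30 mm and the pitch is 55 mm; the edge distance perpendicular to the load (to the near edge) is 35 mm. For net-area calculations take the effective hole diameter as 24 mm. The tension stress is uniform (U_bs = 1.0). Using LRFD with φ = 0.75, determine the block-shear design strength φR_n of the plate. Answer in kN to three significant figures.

220 kN

Shear plane L_v = 30 + 1·55 = 85 mm; A_gv = 85 × 14 = 1190 mm².
A_nv = (85 − 1.5·24) × 14 = 686 mm².
A_nt = (35 − 0.5·24) × 14 = 322 mm².
0.6 F_u A_nv = 164.6 kN; 0.6 F_y A_gv = 178.5 kN → shear rupture governs the shear term.
R_n = 164.6 + 1.0 × 400 × 322 / 1000 = 293.4 kN.
Design strength φR_n = 0.75 × 293.4 = 220 kN.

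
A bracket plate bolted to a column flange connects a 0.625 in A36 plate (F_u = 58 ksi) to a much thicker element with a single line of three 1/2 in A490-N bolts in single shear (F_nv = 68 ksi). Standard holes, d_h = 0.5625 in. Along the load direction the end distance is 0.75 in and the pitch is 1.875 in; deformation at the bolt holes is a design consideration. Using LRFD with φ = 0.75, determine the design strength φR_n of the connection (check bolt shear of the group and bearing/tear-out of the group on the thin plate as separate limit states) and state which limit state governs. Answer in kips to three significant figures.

30 kips (bolt shear governs)

Bolt shear: A_b = π·0.5²/4 = 0.1963 in²; R_n = 68 × 0.1963 × 3 × 1 = 40.06 kips → 0.75 × 40.06 = 30 kips.
Bearing (1.2 l_c t F_u ≤ 2.4 d t F_u): upper limit = 2.4·0.5·0.625·58 = 43.5 kips.
  Edge l_c = 0.75 − 0.5625/2 = 0.4688 → r_n = 20.39 kips; interior l_c = 1.875 − 0.5625 = 1.312 → r_n = 43.5 kips.
  R_n,bearing = 1·20.39 + 2·43.5 = 107.4 kips → 0.75 × 107.4 = 80.5 kips.
Bolt shear governs: 30 kips.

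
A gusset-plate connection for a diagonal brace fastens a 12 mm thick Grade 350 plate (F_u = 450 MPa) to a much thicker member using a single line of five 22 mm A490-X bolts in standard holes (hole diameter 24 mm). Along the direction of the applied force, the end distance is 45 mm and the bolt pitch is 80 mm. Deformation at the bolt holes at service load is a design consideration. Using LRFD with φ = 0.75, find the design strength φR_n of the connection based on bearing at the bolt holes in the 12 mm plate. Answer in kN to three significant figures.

Per bolt r_n = 1.2 l_c t F_u ≤ 2.4 d t F_u; upper limit = 2.4 × 22 × 12 × 450 / 1000 = 285.1 kN.
Edge bolt: l_c = 45 − 24/2 = 33 mm → 1.2 × 33 × 12 × 450 / 1000 = 213.8 → r_n = 213.8 kN.
Interior bolts: l_c = 80 − 24 = 56 mm → 1.2 × 56 × 12 × 450 / 1000 = 362.9 → r_n = 285.1 kN.
R_n = 1 × 213.8 + 4 × 285.1 = 1354 kN.
Design strength φR_n = 0.75 × 1354 = 1020 kN.

1020 kN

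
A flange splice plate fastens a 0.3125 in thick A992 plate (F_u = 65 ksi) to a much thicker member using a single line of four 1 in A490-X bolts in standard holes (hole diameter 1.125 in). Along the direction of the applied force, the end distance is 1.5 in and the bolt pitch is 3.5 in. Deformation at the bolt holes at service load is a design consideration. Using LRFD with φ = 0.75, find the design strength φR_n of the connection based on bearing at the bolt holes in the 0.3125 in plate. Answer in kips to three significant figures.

127 kips

Per bolt r_n = 1.2 l_c t F_u ≤ 2.4 d t F_u; upper limit = 2.4 × 1 × 0.3125 × 65 = 48.75 kips.
Edge bolt: l_c = 1.5 − 1.125/2 = 0.9375 in → 1.2 × 0.9375 × 0.3125 × 65 = 22.85 → r_n = 22.85 kips.
Interior bolts: l_c = 3.5 − 1.125 = 2.375 in → 1.2 × 2.375 × 0.3125 × 65 = 57.89 → r_n = 48.75 kips.
R_n = 1 × 22.85 + 3 × 48.75 = 169.1 kips.
Design strength φR_n = 0.75 × 169.1 = 127 kips.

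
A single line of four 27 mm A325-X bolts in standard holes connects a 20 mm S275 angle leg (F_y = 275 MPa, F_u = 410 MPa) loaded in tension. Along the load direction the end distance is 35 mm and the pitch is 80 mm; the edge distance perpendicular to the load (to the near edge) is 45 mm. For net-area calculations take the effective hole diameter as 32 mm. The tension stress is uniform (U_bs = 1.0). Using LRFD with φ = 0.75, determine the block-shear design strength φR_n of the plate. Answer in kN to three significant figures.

780 kN

Shear plane L_v = 35 + 3·80 = 275 mm; A_gv = 275 × 20 = 5500 mm².
A_nv = (275 − 3.5·32) × 20 = 3260 mm².
A_nt = (45 − 0.5·32) × 20 = 580 mm².
0.6 F_u A_nv = 802 kN; 0.6 F_y A_gv = 907.5 kN → shear rupture governs the shear term.
R_n = 802 + 1.0 × 410 × 580 / 1000 = 1040 kN.
Design strength φR_n = 0.75 × 1040 = 780 kN.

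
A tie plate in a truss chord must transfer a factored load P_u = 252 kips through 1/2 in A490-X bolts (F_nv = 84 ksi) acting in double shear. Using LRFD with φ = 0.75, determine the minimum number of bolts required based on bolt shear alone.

A_b = π·0.5²/4 = 0.1963 in².
Per-bolt design strength φR_n = 0.75 × 84 × 0.1963 × 2 = 24.74 kips.
n ≥ 252 / 24.74 = 10.19 → use 11 bolts.

11 bolts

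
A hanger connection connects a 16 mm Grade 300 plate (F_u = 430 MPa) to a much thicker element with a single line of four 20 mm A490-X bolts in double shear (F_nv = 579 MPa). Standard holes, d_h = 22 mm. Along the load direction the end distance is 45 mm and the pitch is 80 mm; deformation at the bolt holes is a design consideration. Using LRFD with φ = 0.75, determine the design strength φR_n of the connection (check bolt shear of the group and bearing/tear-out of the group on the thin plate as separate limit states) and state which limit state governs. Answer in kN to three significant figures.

954 kN (bearing governs)

Bolt shear: A_b = π·20²/4 = 314.2 mm²; R_n = 579 × 314.2 × 4 × 2 / 1000 = 1455 kN → 0.75 × 1455 = 1090 kN.
Bearing (1.2 l_c t F_u ≤ 2.4 d t F_u): upper limit = 2.4·20·16·430 / 1000 = 330.2 kN.
  Edge l_c = 45 − 22/2 = 34 → r_n = 280.7 kN; interior l_c = 80 − 22 = 58 → r_n = 330.2 kN.
  R_n,bearing = 1·280.7 + 3·330.2 = 1271 kN → 0.75 × 1271 = 954 kN.
Bearing governs: 954 kN.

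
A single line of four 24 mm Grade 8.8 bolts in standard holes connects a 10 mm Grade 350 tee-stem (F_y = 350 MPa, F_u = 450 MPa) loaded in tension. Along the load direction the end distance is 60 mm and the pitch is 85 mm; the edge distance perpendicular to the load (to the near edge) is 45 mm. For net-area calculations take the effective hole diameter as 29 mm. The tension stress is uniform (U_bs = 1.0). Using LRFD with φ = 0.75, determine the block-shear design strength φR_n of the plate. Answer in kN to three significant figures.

535 kN

Shear plane L_v = 60 + 3·85 = 315 mm; A_gv = 315 × 10 = 3150 mm².
A_nv = (315 − 3.5·29) × 10 = 2135 mm².
A_nt = (45 − 0.5·29) × 10 = 305 mm².
0.6 F_u A_nv = 576.5 kN; 0.6 F_y A_gv = 661.5 kN → shear rupture governs the shear term.
R_n = 576.5 + 1.0 × 450 × 305 / 1000 = 713.7 kN.
Design strength φR_n = 0.75 × 713.7 = 535 kN.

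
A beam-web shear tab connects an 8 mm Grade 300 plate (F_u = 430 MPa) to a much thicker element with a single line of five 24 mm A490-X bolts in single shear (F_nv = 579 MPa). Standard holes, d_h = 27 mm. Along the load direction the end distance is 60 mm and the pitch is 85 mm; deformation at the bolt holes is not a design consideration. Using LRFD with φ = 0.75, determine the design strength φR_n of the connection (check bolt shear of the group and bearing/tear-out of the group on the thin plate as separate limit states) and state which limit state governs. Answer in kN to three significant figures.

923 kN (bearing governs)

Bolt shear: A_b = π·24²/4 = 452.4 mm²; R_n = 579 × 452.4 × 5 × 1 / 1000 = 1310 kN → 0.75 × 1310 = 982 kN.
Bearing (1.5 l_c t F_u ≤ 3.0 d t F_u): upper limit = 3.0·24·8·430 / 1000 = 247.7 kN.
  Edge l_c = 60 − 27/2 = 46.5 → r_n = 239.9 kN; interior l_c = 85 − 27 = 58 → r_n = 247.7 kN.
  R_n,bearing = 1·239.9 + 4·247.7 = 1231 kN → 0.75 × 1231 = 923 kN.
Bearing governs: 923 kN.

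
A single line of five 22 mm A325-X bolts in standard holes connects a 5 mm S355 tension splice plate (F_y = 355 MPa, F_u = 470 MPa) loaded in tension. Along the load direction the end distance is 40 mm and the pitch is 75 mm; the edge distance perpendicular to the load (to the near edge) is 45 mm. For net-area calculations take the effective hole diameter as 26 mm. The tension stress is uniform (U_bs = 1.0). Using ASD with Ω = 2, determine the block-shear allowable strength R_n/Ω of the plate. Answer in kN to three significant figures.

195 kN

Shear plane L_v = 40 + 4·75 = 340 mm; A_gv = 340 × 5 = 1700 mm².
A_nv = (340 − 4.5·26) × 5 = 1115 mm².
A_nt = (45 − 0.5·26) × 5 = 160 mm².
0.6 F_u A_nv = 314.4 kN; 0.6 F_y A_gv = 362.1 kN → shear rupture governs the shear term.
R_n = 314.4 + 1.0 × 470 × 160 / 1000 = 389.6 kN.
Allowable strength R_n/Ω = 389.6 / 2 = 195 kN.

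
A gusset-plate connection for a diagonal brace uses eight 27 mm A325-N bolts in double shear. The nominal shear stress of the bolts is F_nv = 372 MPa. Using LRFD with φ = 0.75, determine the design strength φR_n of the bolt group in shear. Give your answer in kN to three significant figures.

A_b = π × 27² / 4 = 572.6 mm².
R_n = F_nv · A_b · n · n_s = 372 × 572.6 × 8 × 2 / 1000 = 3408 kN.
Design strength φR_n = 0.75 × 3408 = 2560 kN.

2560 kN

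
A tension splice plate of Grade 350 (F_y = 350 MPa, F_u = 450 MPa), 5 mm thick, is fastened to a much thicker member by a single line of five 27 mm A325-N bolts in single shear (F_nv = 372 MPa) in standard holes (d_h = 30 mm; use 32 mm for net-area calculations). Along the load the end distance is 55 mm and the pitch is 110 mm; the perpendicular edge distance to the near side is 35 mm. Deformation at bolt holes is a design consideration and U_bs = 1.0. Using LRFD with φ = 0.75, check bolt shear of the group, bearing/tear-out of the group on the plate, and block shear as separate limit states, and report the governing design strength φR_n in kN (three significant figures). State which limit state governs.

387 kN (block shear governs)

Bolt shear: A_b = π·27²/4 = 572.6 mm²; R_n = 372 × 572.6 × 5 × 1 / 1000 = 1065 kN → 0.75 × 1065 = 799 kN.
Bearing: edge l_c = 40, r_n = 108 kN; interior l_c = 80, r_n = 145.8 kN; R_n = 108 + 4·145.8 = 691.2 kN → 518 kN.
Block shear: A_gv = 2475, A_nv = 1755, A_nt = 95 mm²; R_n = min(0.6F_uA_nv, 0.6F_yA_gv) + U_bs·F_u·A_nt = 516.6 kN → 387 kN.
Block shear governs: 387 kN.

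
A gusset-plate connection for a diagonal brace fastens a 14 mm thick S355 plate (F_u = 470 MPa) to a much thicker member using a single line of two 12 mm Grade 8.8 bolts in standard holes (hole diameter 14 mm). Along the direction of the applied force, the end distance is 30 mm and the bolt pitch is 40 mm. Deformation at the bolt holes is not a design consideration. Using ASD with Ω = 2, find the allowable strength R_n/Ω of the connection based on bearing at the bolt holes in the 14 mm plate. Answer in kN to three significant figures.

232 kN

Per bolt r_n = 1.5 l_c t F_u ≤ 3.0 d t F_u; upper limit = 3.0 × 12 × 14 × 470 / 1000 = 236.9 kN.
Edge bolt: l_c = 30 − 14/2 = 23 mm → 1.5 × 23 × 14 × 470 / 1000 = 227 → r_n = 227 kN.
Interior bolts: l_c = 40 − 14 = 26 mm → 1.5 × 26 × 14 × 470 / 1000 = 256.6 → r_n = 236.9 kN.
R_n = 1 × 227 + 1 × 236.9 = 463.9 kN.
Allowable strength R_n/Ω = 463.9 / 2 = 232 kN.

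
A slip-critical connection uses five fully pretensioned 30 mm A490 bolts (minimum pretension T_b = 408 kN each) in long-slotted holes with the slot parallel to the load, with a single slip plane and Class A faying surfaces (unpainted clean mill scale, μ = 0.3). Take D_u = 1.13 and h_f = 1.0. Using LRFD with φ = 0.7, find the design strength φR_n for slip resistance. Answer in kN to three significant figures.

R_n = μ · D_u · h_f · T_b · n_s · n_b = 0.3 × 1.13 × 1.0 × 408 × 1 × 5 = 691.6 kN.
Design strength φR_n = 0.7 × 691.6 = 484 kN.

484 kN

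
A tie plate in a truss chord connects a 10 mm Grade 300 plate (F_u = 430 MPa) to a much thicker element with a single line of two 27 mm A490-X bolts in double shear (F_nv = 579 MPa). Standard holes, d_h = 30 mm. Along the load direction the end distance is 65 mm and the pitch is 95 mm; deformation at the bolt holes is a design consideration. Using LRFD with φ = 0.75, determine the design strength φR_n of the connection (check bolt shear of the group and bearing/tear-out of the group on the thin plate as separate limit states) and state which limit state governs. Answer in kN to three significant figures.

Bolt shear: A_b = π·27²/4 = 572.6 mm²; R_n = 579 × 572.6 × 2 × 2 / 1000 = 1326 kN → 0.75 × 1326 = 995 kN.
Bearing (1.2 l_c t F_u ≤ 2.4 d t F_u): upper limit = 2.4·27·10·430 / 1000 = 278.6 kN.
  Edge l_c = 65 − 30/2 = 50 → r_n = 258 kN; interior l_c = 95 − 30 = 65 → r_n = 278.6 kN.
  R_n,bearing = 1·258 + 1·278.6 = 536.6 kN → 0.75 × 536.6 = 402 kN.
Bearing governs: 402 kN.

402 kN (bearing governs)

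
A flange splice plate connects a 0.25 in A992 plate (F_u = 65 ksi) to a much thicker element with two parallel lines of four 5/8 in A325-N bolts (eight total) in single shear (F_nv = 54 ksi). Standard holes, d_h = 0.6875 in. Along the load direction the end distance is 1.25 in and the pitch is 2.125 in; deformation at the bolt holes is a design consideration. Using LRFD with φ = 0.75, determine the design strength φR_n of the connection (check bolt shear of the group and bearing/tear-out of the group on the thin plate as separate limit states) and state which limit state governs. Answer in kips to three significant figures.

99.4 kips (bolt shear governs)

Bolt shear: A_b = π·0.625²/4 = 0.3068 in²; R_n = 54 × 0.3068 × 8 × 1 = 132.5 kips → 0.75 × 132.5 = 99.4 kips.
Bearing (1.2 l_c t F_u ≤ 2.4 d t F_u): upper limit = 2.4·0.625·0.25·65 = 24.38 kips.
  Edge l_c = 1.25 − 0.6875/2 = 0.9062 → r_n = 17.67 kips; interior l_c = 2.125 − 0.6875 = 1.438 → r_n = 24.38 kips.
  R_n,bearing = 2·17.67 + 6·24.38 = 181.6 kips → 0.75 × 181.6 = 136 kips.
Bolt shear governs: 99.4 kips.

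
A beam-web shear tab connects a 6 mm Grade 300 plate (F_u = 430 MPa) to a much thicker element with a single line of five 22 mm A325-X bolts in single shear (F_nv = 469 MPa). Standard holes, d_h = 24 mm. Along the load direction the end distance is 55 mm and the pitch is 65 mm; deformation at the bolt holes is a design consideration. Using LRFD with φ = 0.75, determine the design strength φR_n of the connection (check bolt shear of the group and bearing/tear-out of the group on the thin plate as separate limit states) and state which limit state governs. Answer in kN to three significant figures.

Bolt shear: A_b = π·22²/4 = 380.1 mm²; R_n = 469 × 380.1 × 5 × 1 / 1000 = 891.4 kN → 0.75 × 891.4 = 669 kN.
Bearing (1.2 l_c t F_u ≤ 2.4 d t F_u): upper limit = 2.4·22·6·430 / 1000 = 136.2 kN.
  Edge l_c = 55 − 24/2 = 43 → r_n = 133.1 kN; interior l_c = 65 − 24 = 41 → r_n = 126.9 kN.
  R_n,bearing = 1·133.1 + 4·126.9 = 640.9 kN → 0.75 × 640.9 = 481 kN.
Bearing governs: 481 kN.

481 kN (bearing governs)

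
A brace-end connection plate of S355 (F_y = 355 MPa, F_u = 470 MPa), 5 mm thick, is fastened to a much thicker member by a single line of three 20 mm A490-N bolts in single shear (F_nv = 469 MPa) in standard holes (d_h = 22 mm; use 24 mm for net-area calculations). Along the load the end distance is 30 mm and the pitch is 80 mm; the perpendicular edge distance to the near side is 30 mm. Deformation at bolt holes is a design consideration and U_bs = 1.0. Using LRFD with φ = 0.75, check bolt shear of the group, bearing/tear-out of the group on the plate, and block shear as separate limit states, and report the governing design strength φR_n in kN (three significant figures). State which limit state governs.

169 kN (block shear governs)

Bolt shear: A_b = π·20²/4 = 314.2 mm²; R_n = 469 × 314.2 × 3 × 1 / 1000 = 442 kN → 0.75 × 442 = 332 kN.
Bearing: edge l_c = 19, r_n = 53.58 kN; interior l_c = 58, r_n = 112.8 kN; R_n = 53.58 + 2·112.8 = 279.2 kN → 209 kN.
Block shear: A_gv = 950, A_nv = 650, A_nt = 90 mm²; R_n = min(0.6F_uA_nv, 0.6F_yA_gv) + U_bs·F_u·A_nt = 225.6 kN → 169 kN.
Block shear governs: 169 kN.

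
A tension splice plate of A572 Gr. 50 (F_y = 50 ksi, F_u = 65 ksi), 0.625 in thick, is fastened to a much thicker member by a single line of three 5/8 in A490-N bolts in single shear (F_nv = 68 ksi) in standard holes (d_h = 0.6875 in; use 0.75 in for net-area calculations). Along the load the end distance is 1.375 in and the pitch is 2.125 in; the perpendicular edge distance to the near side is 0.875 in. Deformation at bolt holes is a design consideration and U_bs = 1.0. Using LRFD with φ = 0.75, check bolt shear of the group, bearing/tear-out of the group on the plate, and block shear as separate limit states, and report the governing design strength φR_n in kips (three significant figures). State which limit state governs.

46.9 kips (bolt shear governs)

Bolt shear: A_b = π·0.625²/4 = 0.3068 in²; R_n = 68 × 0.3068 × 3 × 1 = 62.59 kips → 0.75 × 62.59 = 46.9 kips.
Bearing: edge l_c = 1.031, r_n = 50.27 kips; interior l_c = 1.438, r_n = 60.94 kips; R_n = 50.27 + 2·60.94 = 172.1 kips → 129 kips.
Block shear: A_gv = 3.516, A_nv = 2.344, A_nt = 0.3125 in²; R_n = min(0.6F_uA_nv, 0.6F_yA_gv) + U_bs·F_u·A_nt = 111.7 kips → 83.8 kips.
Bolt shear governs: 46.9 kips.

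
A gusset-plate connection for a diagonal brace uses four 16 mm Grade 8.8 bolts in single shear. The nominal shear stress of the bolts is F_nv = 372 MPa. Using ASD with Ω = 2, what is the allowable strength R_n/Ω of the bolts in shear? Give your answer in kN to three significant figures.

150 kN

A_b = π × 16² / 4 = 201.1 mm².
R_n = F_nv · A_b · n · n_s = 372 × 201.1 × 4 × 1 / 1000 = 299.2 kN.
Allowable strength R_n/Ω = 299.2 / 2 = 150 kN.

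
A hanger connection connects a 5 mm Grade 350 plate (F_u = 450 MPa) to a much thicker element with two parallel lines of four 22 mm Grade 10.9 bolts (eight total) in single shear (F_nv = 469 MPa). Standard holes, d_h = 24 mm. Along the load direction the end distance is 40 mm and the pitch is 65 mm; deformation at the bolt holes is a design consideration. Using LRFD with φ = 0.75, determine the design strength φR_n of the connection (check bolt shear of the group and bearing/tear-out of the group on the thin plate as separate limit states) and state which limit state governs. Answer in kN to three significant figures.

612 kN (bearing governs)

Bolt shear: A_b = π·22²/4 = 380.1 mm²; R_n = 469 × 380.1 × 8 × 1 / 1000 = 1426 kN → 0.75 × 1426 = 1070 kN.
Bearing (1.2 l_c t F_u ≤ 2.4 d t F_u): upper limit = 2.4·22·5·450 / 1000 = 118.8 kN.
  Edge l_c = 40 − 24/2 = 28 → r_n = 75.6 kN; interior l_c = 65 − 24 = 41 → r_n = 110.7 kN.
  R_n,bearing = 2·75.6 + 6·110.7 = 815.4 kN → 0.75 × 815.4 = 612 kN.
Bearing governs: 612 kN.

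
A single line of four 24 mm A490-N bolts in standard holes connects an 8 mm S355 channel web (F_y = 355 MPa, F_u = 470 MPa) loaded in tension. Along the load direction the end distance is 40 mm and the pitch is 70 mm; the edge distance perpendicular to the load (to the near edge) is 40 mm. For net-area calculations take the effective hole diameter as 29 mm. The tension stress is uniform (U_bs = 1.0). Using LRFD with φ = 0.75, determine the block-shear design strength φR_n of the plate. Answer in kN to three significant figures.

Shear plane L_v = 40 + 3·70 = 250 mm; A_gv = 250 × 8 = 2000 mm².
A_nv = (250 − 3.5·29) × 8 = 1188 mm².
A_nt = (40 − 0.5·29) × 8 = 204 mm².
0.6 F_u A_nv = 335 kN; 0.6 F_y A_gv = 426 kN → shear rupture governs the shear term.
R_n = 335 + 1.0 × 470 × 204 / 1000 = 430.9 kN.
Design strength φR_n = 0.75 × 430.9 = 323 kN.

323 kN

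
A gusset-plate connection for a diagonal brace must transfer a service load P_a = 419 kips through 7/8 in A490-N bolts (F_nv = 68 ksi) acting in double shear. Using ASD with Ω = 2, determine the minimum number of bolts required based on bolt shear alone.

11 bolts

A_b = π·0.875²/4 = 0.6013 in².
Per-bolt allowable strength R_n/Ω = 68 × 0.6013 × 2 / 2 = 40.89 kips.
n ≥ 419 / 40.89 = 10.25 → use 11 bolts.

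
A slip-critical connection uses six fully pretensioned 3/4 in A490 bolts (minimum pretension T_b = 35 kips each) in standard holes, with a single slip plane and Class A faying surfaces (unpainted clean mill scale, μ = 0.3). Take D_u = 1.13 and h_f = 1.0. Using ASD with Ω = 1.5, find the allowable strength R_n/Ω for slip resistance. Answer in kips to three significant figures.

47.5 kips

R_n = μ · D_u · h_f · T_b · n_s · n_b = 0.3 × 1.13 × 1.0 × 35 × 1 × 6 = 71.19 kips.
Allowable strength R_n/Ω = 71.19 / 1.5 = 47.5 kips.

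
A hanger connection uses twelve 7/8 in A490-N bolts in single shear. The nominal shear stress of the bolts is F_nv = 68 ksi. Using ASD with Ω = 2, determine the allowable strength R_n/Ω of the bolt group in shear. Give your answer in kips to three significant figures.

A_b = π × 0.875² / 4 = 0.6013 in².
R_n = F_nv · A_b · n · n_s = 68 × 0.6013 × 12 × 1 = 490.7 kips.
Allowable strength R_n/Ω = 490.7 / 2 = 245 kips.

245 kips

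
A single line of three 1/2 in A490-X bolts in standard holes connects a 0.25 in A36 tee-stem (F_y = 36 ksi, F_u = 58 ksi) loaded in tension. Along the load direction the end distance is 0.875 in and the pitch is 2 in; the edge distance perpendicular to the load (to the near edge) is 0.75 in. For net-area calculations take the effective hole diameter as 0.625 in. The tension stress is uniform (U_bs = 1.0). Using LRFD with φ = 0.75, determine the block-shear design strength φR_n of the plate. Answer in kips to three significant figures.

24.5 kips

Shear plane L_v = 0.875 + 2·2 = 4.875 in; A_gv = 4.875 × 0.25 = 1.219 in².
A_nv = (4.875 − 2.5·0.625) × 0.25 = 0.8281 in².
A_nt = (0.75 − 0.5·0.625) × 0.25 = 0.1094 in².
0.6 F_u A_nv = 28.82 kips; 0.6 F_y A_gv = 26.32 kips → shear yielding governs the shear term.
R_n = 26.32 + 1.0 × 58 × 0.1094 = 32.67 kips.
Design strength φR_n = 0.75 × 32.67 = 24.5 kips.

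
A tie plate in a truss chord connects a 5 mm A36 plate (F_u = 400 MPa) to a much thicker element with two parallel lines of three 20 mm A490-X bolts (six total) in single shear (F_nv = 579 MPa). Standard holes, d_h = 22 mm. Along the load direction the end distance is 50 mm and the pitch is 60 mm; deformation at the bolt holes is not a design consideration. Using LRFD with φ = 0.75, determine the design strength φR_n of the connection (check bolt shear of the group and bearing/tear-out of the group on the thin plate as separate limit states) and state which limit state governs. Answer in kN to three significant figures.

Bolt shear: A_b = π·20²/4 = 314.2 mm²; R_n = 579 × 314.2 × 6 × 1 / 1000 = 1091 kN → 0.75 × 1091 = 819 kN.
Bearing (1.5 l_c t F_u ≤ 3.0 d t F_u): upper limit = 3.0·20·5·400 / 1000 = 120 kN.
  Edge l_c = 50 − 22/2 = 39 → r_n = 117 kN; interior l_c = 60 − 22 = 38 → r_n = 114 kN.
  R_n,bearing = 2·117 + 4·114 = 690 kN → 0.75 × 690 = 518 kN.
Bearing governs: 518 kN.

518 kN (bearing governs)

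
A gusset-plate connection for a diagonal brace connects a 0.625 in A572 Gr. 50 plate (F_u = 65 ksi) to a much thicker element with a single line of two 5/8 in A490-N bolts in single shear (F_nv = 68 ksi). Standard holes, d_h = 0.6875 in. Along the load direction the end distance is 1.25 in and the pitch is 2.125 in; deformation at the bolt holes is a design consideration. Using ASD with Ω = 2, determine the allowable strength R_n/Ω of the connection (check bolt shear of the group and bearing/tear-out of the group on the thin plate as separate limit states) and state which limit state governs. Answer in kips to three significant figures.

Bolt shear: A_b = π·0.625²/4 = 0.3068 in²; R_n = 68 × 0.3068 × 2 × 1 = 41.72 kips → 41.72 / 2 = 20.9 kips.
Bearing (1.2 l_c t F_u ≤ 2.4 d t F_u): upper limit = 2.4·0.625·0.625·65 = 60.94 kips.
  Edge l_c = 1.25 − 0.6875/2 = 0.9062 → r_n = 44.18 kips; interior l_c = 2.125 − 0.6875 = 1.438 → r_n = 60.94 kips.
  R_n,bearing = 1·44.18 + 1·60.94 = 105.1 kips → 105.1 / 2 = 52.6 kips.
Bolt shear governs: 20.9 kips.

20.9 kips (bolt shear governs)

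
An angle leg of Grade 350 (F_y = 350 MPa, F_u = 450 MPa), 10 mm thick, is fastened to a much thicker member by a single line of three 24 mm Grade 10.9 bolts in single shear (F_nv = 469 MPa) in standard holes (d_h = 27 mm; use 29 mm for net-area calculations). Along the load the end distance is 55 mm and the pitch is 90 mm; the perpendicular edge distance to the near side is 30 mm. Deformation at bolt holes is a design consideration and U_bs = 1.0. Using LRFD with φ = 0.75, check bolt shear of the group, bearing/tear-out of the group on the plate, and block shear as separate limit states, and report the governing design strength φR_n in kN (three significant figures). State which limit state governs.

381 kN (block shear governs)

Bolt shear: A_b = π·24²/4 = 452.4 mm²; R_n = 469 × 452.4 × 3 × 1 / 1000 = 636.5 kN → 0.75 × 636.5 = 477 kN.
Bearing: edge l_c = 41.5, r_n = 224.1 kN; interior l_c = 63, r_n = 259.2 kN; R_n = 224.1 + 2·259.2 = 742.5 kN → 557 kN.
Block shear: A_gv = 2350, A_nv = 1625, A_nt = 155 mm²; R_n = min(0.6F_uA_nv, 0.6F_yA_gv) + U_bs·F_u·A_nt = 508.5 kN → 381 kN.
Block shear governs: 381 kN.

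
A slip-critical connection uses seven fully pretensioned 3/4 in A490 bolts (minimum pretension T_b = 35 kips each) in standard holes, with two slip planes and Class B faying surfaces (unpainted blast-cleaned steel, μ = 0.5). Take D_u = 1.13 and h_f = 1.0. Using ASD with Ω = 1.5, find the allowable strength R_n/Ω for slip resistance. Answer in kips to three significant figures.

185 kips

R_n = μ · D_u · h_f · T_b · n_s · n_b = 0.5 × 1.13 × 1.0 × 35 × 2 × 7 = 276.8 kips.
Allowable strength R_n/Ω = 276.8 / 1.5 = 185 kips.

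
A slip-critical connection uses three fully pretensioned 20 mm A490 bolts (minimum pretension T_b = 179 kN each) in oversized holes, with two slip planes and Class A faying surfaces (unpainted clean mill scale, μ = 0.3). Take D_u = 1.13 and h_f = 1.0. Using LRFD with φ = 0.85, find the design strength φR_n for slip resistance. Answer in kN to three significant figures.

R_n = μ · D_u · h_f · T_b · n_s · n_b = 0.3 × 1.13 × 1.0 × 179 × 2 × 3 = 364.1 kN.
Design strength φR_n = 0.85 × 364.1 = 309 kN.

309 kN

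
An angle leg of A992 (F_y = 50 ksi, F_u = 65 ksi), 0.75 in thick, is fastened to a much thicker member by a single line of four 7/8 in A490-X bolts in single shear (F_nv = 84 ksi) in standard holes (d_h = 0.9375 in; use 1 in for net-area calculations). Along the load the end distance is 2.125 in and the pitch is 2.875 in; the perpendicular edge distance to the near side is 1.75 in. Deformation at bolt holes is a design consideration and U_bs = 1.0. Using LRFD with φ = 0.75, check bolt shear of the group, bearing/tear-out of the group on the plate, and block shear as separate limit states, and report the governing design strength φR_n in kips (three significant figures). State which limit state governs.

Bolt shear: A_b = π·0.875²/4 = 0.6013 in²; R_n = 84 × 0.6013 × 4 × 1 = 202 kips → 0.75 × 202 = 152 kips.
Bearing: edge l_c = 1.656, r_n = 96.89 kips; interior l_c = 1.938, r_n = 102.4 kips; R_n = 96.89 + 3·102.4 = 404 kips → 303 kips.
Block shear: A_gv = 8.062, A_nv = 5.438, A_nt = 0.9375 in²; R_n = min(0.6F_uA_nv, 0.6F_yA_gv) + U_bs·F_u·A_nt = 273 kips → 205 kips.
Bolt shear governs: 152 kips.

152 kips (bolt shear governs)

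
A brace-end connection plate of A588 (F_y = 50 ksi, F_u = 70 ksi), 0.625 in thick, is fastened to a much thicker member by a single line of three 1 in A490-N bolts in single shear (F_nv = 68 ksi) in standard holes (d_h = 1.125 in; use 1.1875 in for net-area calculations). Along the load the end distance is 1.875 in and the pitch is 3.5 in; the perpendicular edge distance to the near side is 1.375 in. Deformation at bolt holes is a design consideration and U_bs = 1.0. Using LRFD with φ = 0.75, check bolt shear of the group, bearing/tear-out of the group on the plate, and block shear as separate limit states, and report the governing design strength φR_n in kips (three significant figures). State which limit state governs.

Bolt shear: A_b = π·1²/4 = 0.7854 in²; R_n = 68 × 0.7854 × 3 × 1 = 160.2 kips → 0.75 × 160.2 = 120 kips.
Bearing: edge l_c = 1.312, r_n = 68.91 kips; interior l_c = 2.375, r_n = 105 kips; R_n = 68.91 + 2·105 = 278.9 kips → 209 kips.
Block shear: A_gv = 5.547, A_nv = 3.691, A_nt = 0.4883 in²; R_n = min(0.6F_uA_nv, 0.6F_yA_gv) + U_bs·F_u·A_nt = 189.2 kips → 142 kips.
Bolt shear governs: 120 kips.

120 kips (bolt shear governs)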